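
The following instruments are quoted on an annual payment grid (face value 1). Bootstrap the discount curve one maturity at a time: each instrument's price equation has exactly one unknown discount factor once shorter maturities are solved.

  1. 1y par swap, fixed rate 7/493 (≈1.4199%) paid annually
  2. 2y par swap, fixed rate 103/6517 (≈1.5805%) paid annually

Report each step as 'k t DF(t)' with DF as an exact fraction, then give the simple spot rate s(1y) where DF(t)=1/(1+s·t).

1 1 493/500
2 2 9691/10000
s(1y) = (1/(493/500) − 1)/(1) = 7/493 ≈ 1.4199%

step 1 [1y] swap r/1=7/493: DF=(1 − 7/493·(0))/(1+7/493) = 493/500 ≈ 0.986000
step 2 [2y] swap r/1=103/6517: DF=(1 − 103/6517·(0.986000))/(1+103/6517) = 9691/10000 ≈ 0.969100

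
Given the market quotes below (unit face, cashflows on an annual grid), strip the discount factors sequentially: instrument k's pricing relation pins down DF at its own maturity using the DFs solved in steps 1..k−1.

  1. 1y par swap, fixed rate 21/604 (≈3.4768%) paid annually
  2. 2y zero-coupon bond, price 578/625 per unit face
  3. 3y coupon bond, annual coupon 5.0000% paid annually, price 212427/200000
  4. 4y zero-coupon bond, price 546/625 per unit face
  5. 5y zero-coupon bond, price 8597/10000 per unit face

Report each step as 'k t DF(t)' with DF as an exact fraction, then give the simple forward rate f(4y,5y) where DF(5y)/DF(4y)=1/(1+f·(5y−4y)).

1 1 604/625
2 2 578/625
3 3 1843/2000
4 4 546/625
5 5 8597/10000
f(4y,5y) = ((546/625)/(8597/10000) − 1)/(1) = 139/8597 ≈ 1.6168%

step 1 [1y] swap r/1=21/604: DF=(1 − 21/604·(0))/(1+21/604) = 604/625 ≈ 0.966400
step 2 [2y] zero: DF = P = 578/625 ≈ 0.924800
step 3 [3y] bond c/1=1/20: DF=(212427/200000 − 1/20·(0.966400+0.924800))/(1+1/20) = 1843/2000 ≈ 0.921500
step 4 [4y] zero: DF = P = 546/625 ≈ 0.873600
step 5 [5y] zero: DF = P = 8597/10000 ≈ 0.859700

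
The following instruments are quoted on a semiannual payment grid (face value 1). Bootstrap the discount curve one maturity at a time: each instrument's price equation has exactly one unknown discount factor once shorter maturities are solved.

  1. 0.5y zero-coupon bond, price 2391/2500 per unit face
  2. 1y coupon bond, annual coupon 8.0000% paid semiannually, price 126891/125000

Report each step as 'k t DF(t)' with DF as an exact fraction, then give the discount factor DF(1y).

step 1 [0.5y] zero: DF = P = 2391/2500 ≈ 0.956400
step 2 [1y] bond c/2=1/25: DF=(126891/125000 − 1/25·(0.956400))/(1+1/25) = 9393/10000 ≈ 0.939300

1 1/2 2391/2500
2 1 9393/10000
DF(1y) = 9393/10000 ≈ 0.939300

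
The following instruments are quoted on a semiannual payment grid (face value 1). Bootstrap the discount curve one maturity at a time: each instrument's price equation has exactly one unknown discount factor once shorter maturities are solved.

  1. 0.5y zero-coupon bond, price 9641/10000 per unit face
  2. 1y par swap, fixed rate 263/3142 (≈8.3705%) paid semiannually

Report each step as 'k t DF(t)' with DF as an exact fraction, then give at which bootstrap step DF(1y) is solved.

step 1 [0.5y] zero: DF = P = 9641/10000 ≈ 0.964100
step 2 [1y] swap r/2=263/6284: DF=(1 − 263/6284·(0.964100))/(1+263/6284) = 9211/10000 ≈ 0.921100

1 1/2 9641/10000
2 1 9211/10000
DF(1y) is solved at step 2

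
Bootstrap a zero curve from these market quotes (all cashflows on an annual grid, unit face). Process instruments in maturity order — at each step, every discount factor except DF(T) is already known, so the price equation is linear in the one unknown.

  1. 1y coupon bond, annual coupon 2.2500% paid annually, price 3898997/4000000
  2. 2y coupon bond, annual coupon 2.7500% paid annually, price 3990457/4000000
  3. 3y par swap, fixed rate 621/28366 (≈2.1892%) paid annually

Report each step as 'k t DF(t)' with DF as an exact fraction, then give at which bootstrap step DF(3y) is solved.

step 1 [1y] bond c/1=9/400: DF=(3898997/4000000 − 9/400·(0))/(1+9/400) = 9533/10000 ≈ 0.953300
step 2 [2y] bond c/1=11/400: DF=(3990457/4000000 − 11/400·(0.953300))/(1+11/400) = 4727/5000 ≈ 0.945400
step 3 [3y] swap r/1=621/28366: DF=(1 − 621/28366·(0.953300+0.945400))/(1+621/28366) = 9379/10000 ≈ 0.937900

1 1 9533/10000
2 2 4727/5000
3 3 9379/10000
DF(3y) is solved at step 3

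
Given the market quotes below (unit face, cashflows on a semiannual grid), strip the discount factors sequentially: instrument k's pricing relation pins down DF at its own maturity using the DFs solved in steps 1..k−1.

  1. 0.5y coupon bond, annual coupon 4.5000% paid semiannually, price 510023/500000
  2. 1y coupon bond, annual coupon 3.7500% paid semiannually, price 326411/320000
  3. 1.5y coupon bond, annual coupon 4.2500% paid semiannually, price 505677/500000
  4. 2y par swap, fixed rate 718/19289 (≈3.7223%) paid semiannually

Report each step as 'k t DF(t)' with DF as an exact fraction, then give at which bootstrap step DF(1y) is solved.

1 1/2 1247/1250
2 1 9829/10000
3 3/2 9491/10000
4 2 4641/5000
DF(1y) is solved at step 2

step 1 [0.5y] bond c/2=9/400: DF=(510023/500000 − 9/400·(0))/(1+9/400) = 1247/1250 ≈ 0.997600
step 2 [1y] bond c/2=3/160: DF=(326411/320000 − 3/160·(0.997600))/(1+3/160) = 9829/10000 ≈ 0.982900
step 3 [1.5y] bond c/2=17/800: DF=(505677/500000 − 17/800·(0.997600+0.982900))/(1+17/800) = 9491/10000 ≈ 0.949100
step 4 [2y] swap r/2=359/19289: DF=(1 − 359/19289·(0.997600+0.982900+0.949100))/(1+359/19289) = 4641/5000 ≈ 0.928200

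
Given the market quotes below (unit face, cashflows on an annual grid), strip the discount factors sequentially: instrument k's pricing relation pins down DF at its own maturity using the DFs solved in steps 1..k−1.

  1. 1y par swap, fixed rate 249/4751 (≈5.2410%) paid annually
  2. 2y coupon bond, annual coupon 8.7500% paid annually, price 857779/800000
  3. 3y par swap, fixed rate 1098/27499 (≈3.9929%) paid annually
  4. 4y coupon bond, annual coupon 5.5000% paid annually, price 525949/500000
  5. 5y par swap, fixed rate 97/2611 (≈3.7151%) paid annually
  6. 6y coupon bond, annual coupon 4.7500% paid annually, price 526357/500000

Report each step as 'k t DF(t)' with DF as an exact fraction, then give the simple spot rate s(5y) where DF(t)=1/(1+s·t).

1 1 4751/5000
2 2 1819/2000
3 3 4451/5000
4 4 8537/10000
5 5 8351/10000
6 6 8037/10000
s(5y) = (1/(8351/10000) − 1)/(5) = 1649/41755 ≈ 3.9492%

step 1 [1y] swap r/1=249/4751: DF=(1 − 249/4751·(0))/(1+249/4751) = 4751/5000 ≈ 0.950200
step 2 [2y] bond c/1=7/80: DF=(857779/800000 − 7/80·(0.950200))/(1+7/80) = 1819/2000 ≈ 0.909500
step 3 [3y] swap r/1=1098/27499: DF=(1 − 1098/27499·(0.950200+0.909500))/(1+1098/27499) = 4451/5000 ≈ 0.890200
step 4 [4y] bond c/1=11/200: DF=(525949/500000 − 11/200·(0.950200+0.909500+0.890200))/(1+11/200) = 8537/10000 ≈ 0.853700
step 5 [5y] swap r/1=97/2611: DF=(1 − 97/2611·(0.950200+0.909500+0.890200+0.853700))/(1+97/2611) = 8351/10000 ≈ 0.835100
step 6 [6y] bond c/1=19/400: DF=(526357/500000 − 19/400·(0.950200+0.909500+0.890200+0.853700+0.835100))/(1+19/400) = 8037/10000 ≈ 0.803700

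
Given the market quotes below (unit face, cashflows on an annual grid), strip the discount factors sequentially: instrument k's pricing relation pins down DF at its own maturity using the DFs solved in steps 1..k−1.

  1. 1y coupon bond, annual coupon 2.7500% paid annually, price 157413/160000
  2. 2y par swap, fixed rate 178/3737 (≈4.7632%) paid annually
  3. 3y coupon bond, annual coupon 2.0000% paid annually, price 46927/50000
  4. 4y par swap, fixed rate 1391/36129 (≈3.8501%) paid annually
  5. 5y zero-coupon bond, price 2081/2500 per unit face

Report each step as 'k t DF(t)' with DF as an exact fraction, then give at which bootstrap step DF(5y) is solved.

step 1 [1y] bond c/1=11/400: DF=(157413/160000 − 11/400·(0))/(1+11/400) = 383/400 ≈ 0.957500
step 2 [2y] swap r/1=178/3737: DF=(1 − 178/3737·(0.957500))/(1+178/3737) = 911/1000 ≈ 0.911000
step 3 [3y] bond c/1=1/50: DF=(46927/50000 − 1/50·(0.957500+0.911000))/(1+1/50) = 1767/2000 ≈ 0.883500
step 4 [4y] swap r/1=1391/36129: DF=(1 − 1391/36129·(0.957500+0.911000+0.883500))/(1+1391/36129) = 8609/10000 ≈ 0.860900
step 5 [5y] zero: DF = P = 2081/2500 ≈ 0.832400

1 1 383/400
2 2 911/1000
3 3 1767/2000
4 4 8609/10000
5 5 2081/2500
DF(5y) is solved at step 5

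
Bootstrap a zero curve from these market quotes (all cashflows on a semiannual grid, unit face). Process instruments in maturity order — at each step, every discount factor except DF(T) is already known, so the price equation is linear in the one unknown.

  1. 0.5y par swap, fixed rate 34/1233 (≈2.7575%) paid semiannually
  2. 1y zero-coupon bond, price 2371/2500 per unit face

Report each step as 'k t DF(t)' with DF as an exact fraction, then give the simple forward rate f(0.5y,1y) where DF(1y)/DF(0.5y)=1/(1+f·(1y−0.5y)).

1 1/2 1233/1250
2 1 2371/2500
f(0.5y,1y) = ((1233/1250)/(2371/2500) − 1)/(1/2) = 190/2371 ≈ 8.0135%

step 1 [0.5y] swap r/2=17/1233: DF=(1 − 17/1233·(0))/(1+17/1233) = 1233/1250 ≈ 0.986400
step 2 [1y] zero: DF = P = 2371/2500 ≈ 0.948400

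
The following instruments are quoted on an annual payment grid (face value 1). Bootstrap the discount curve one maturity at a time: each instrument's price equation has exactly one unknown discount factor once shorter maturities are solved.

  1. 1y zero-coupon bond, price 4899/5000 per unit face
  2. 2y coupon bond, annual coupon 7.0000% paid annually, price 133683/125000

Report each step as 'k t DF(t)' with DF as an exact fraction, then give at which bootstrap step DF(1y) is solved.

step 1 [1y] zero: DF = P = 4899/5000 ≈ 0.979800
step 2 [2y] bond c/1=7/100: DF=(133683/125000 − 7/100·(0.979800))/(1+7/100) = 4677/5000 ≈ 0.935400

1 1 4899/5000
2 2 4677/5000
DF(1y) is solved at step 1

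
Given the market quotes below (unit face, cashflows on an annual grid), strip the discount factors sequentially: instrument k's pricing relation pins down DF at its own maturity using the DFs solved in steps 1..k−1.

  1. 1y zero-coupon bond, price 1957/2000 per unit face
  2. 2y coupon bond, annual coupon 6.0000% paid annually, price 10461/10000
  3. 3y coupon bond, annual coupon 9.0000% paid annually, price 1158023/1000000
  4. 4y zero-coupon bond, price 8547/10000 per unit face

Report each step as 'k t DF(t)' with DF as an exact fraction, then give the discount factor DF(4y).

1 1 1957/2000
2 2 1863/2000
3 3 9047/10000
4 4 8547/10000
DF(4y) = 8547/10000 ≈ 0.854700

step 1 [1y] zero: DF = P = 1957/2000 ≈ 0.978500
step 2 [2y] bond c/1=3/50: DF=(10461/10000 − 3/50·(0.978500))/(1+3/50) = 1863/2000 ≈ 0.931500
step 3 [3y] bond c/1=9/100: DF=(1158023/1000000 − 9/100·(0.978500+0.931500))/(1+9/100) = 9047/10000 ≈ 0.904700
step 4 [4y] zero: DF = P = 8547/10000 ≈ 0.854700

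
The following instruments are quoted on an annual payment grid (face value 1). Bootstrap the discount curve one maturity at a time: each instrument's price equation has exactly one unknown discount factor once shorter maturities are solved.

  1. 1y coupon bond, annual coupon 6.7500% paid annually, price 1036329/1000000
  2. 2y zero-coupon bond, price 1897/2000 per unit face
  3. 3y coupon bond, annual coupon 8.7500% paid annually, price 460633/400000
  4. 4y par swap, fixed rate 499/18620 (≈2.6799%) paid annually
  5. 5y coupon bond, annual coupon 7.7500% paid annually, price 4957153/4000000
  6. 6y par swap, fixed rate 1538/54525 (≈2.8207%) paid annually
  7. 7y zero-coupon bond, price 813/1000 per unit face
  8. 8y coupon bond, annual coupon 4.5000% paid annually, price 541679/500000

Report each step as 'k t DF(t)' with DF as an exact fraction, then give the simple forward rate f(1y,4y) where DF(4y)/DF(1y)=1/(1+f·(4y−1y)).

1 1 2427/2500
2 2 1897/2000
3 3 1809/2000
4 4 4501/5000
5 5 8823/10000
6 6 4231/5000
7 7 813/1000
8 8 7669/10000
f(1y,4y) = ((2427/2500)/(4501/5000) − 1)/(3) = 353/13503 ≈ 2.6142%

step 1 [1y] bond c/1=27/400: DF=(1036329/1000000 − 27/400·(0))/(1+27/400) = 2427/2500 ≈ 0.970800
step 2 [2y] zero: DF = P = 1897/2000 ≈ 0.948500
step 3 [3y] bond c/1=7/80: DF=(460633/400000 − 7/80·(0.970800+0.948500))/(1+7/80) = 1809/2000 ≈ 0.904500
step 4 [4y] swap r/1=499/18620: DF=(1 − 499/18620·(0.970800+0.948500+0.904500))/(1+499/18620) = 4501/5000 ≈ 0.900200
step 5 [5y] bond c/1=31/400: DF=(4957153/4000000 − 31/400·(0.970800+0.948500+0.904500+0.900200))/(1+31/400) = 8823/10000 ≈ 0.882300
step 6 [6y] swap r/1=1538/54525: DF=(1 − 1538/54525·(0.970800+0.948500+0.904500+0.900200+0.882300))/(1+1538/54525) = 4231/5000 ≈ 0.846200
step 7 [7y] zero: DF = P = 813/1000 ≈ 0.813000
step 8 [8y] bond c/1=9/200: DF=(541679/500000 − 9/200·(0.970800+0.948500+0.904500+0.900200+0.882300+0.846200+0.813000))/(1+9/200) = 7669/10000 ≈ 0.766900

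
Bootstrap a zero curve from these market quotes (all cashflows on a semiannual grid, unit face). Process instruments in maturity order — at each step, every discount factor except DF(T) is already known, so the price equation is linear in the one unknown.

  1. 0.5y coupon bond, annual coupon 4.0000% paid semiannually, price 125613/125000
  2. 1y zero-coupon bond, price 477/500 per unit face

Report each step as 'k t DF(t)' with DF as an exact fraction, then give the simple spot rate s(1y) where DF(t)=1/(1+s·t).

1 1/2 2463/2500
2 1 477/500
s(1y) = (1/(477/500) − 1)/(1) = 23/477 ≈ 4.8218%

step 1 [0.5y] bond c/2=1/50: DF=(125613/125000 − 1/50·(0))/(1+1/50) = 2463/2500 ≈ 0.985200
step 2 [1y] zero: DF = P = 477/500 ≈ 0.954000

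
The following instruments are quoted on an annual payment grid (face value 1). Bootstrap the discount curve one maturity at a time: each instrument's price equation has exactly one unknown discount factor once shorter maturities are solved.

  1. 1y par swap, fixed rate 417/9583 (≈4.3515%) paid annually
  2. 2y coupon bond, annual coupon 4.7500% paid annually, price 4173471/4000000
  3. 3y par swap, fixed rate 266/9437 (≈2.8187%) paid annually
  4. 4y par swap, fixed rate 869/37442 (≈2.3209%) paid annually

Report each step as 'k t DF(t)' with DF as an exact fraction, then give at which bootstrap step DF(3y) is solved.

step 1 [1y] swap r/1=417/9583: DF=(1 − 417/9583·(0))/(1+417/9583) = 9583/10000 ≈ 0.958300
step 2 [2y] bond c/1=19/400: DF=(4173471/4000000 − 19/400·(0.958300))/(1+19/400) = 4763/5000 ≈ 0.952600
step 3 [3y] swap r/1=266/9437: DF=(1 − 266/9437·(0.958300+0.952600))/(1+266/9437) = 4601/5000 ≈ 0.920200
step 4 [4y] swap r/1=869/37442: DF=(1 − 869/37442·(0.958300+0.952600+0.920200))/(1+869/37442) = 9131/10000 ≈ 0.913100

1 1 9583/10000
2 2 4763/5000
3 3 4601/5000
4 4 9131/10000
DF(3y) is solved at step 3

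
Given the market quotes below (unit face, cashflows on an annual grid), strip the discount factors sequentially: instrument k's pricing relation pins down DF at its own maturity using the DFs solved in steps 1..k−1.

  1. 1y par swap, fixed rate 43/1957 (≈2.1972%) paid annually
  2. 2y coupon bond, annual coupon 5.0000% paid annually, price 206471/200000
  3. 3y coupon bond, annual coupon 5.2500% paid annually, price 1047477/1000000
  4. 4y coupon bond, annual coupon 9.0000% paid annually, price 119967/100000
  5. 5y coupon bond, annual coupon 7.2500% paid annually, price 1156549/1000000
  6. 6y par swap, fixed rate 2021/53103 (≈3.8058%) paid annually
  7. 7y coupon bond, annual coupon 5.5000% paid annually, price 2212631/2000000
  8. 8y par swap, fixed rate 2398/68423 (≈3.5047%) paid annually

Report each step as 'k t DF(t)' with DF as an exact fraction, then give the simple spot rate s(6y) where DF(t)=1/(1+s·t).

step 1 [1y] swap r/1=43/1957: DF=(1 − 43/1957·(0))/(1+43/1957) = 1957/2000 ≈ 0.978500
step 2 [2y] bond c/1=1/20: DF=(206471/200000 − 1/20·(0.978500))/(1+1/20) = 4683/5000 ≈ 0.936600
step 3 [3y] bond c/1=21/400: DF=(1047477/1000000 − 21/400·(0.978500+0.936600))/(1+21/400) = 8997/10000 ≈ 0.899700
step 4 [4y] bond c/1=9/100: DF=(119967/100000 − 9/100·(0.978500+0.936600+0.899700))/(1+9/100) = 4341/5000 ≈ 0.868200
step 5 [5y] bond c/1=29/400: DF=(1156549/1000000 − 29/400·(0.978500+0.936600+0.899700+0.868200))/(1+29/400) = 4147/5000 ≈ 0.829400
step 6 [6y] swap r/1=2021/53103: DF=(1 − 2021/53103·(0.978500+0.936600+0.899700+0.868200+0.829400))/(1+2021/53103) = 7979/10000 ≈ 0.797900
step 7 [7y] bond c/1=11/200: DF=(2212631/2000000 − 11/200·(0.978500+0.936600+0.899700+0.868200+0.829400+0.797900))/(1+11/200) = 3859/5000 ≈ 0.771800
step 8 [8y] swap r/1=2398/68423: DF=(1 − 2398/68423·(0.978500+0.936600+0.899700+0.868200+0.829400+0.797900+0.771800))/(1+2398/68423) = 3801/5000 ≈ 0.760200

1 1 1957/2000
2 2 4683/5000
3 3 8997/10000
4 4 4341/5000
5 5 4147/5000
6 6 7979/10000
7 7 3859/5000
8 8 3801/5000
s(6y) = (1/(7979/10000) − 1)/(6) = 2021/47874 ≈ 4.2215%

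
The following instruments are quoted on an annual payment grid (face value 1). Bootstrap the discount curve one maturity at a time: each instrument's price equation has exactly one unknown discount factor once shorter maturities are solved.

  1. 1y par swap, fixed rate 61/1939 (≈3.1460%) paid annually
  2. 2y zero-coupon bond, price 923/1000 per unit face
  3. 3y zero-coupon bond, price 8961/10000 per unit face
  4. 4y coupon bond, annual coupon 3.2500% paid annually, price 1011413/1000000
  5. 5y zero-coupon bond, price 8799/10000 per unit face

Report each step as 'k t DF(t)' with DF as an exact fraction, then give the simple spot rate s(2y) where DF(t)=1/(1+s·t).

1 1 1939/2000
2 2 923/1000
3 3 8961/10000
4 4 4459/5000
5 5 8799/10000
s(2y) = (1/(923/1000) − 1)/(2) = 77/1846 ≈ 4.1712%

step 1 [1y] swap r/1=61/1939: DF=(1 − 61/1939·(0))/(1+61/1939) = 1939/2000 ≈ 0.969500
step 2 [2y] zero: DF = P = 923/1000 ≈ 0.923000
step 3 [3y] zero: DF = P = 8961/10000 ≈ 0.896100
step 4 [4y] bond c/1=13/400: DF=(1011413/1000000 − 13/400·(0.969500+0.923000+0.896100))/(1+13/400) = 4459/5000 ≈ 0.891800
step 5 [5y] zero: DF = P = 8799/10000 ≈ 0.879900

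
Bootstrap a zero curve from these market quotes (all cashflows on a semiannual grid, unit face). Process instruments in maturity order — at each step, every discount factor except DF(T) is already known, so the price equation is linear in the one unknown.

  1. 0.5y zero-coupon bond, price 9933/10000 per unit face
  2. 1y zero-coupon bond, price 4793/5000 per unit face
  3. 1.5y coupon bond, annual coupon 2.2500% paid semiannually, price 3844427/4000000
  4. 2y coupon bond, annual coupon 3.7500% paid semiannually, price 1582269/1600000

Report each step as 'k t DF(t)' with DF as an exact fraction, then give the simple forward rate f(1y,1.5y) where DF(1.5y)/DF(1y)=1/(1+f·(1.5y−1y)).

step 1 [0.5y] zero: DF = P = 9933/10000 ≈ 0.993300
step 2 [1y] zero: DF = P = 4793/5000 ≈ 0.958600
step 3 [1.5y] bond c/2=9/800: DF=(3844427/4000000 − 9/800·(0.993300+0.958600))/(1+9/800) = 9287/10000 ≈ 0.928700
step 4 [2y] bond c/2=3/160: DF=(1582269/1600000 − 3/160·(0.993300+0.958600+0.928700))/(1+3/160) = 9177/10000 ≈ 0.917700

1 1/2 9933/10000
2 1 4793/5000
3 3/2 9287/10000
4 2 9177/10000
f(1y,1.5y) = ((4793/5000)/(9287/10000) − 1)/(1/2) = 598/9287 ≈ 6.4391%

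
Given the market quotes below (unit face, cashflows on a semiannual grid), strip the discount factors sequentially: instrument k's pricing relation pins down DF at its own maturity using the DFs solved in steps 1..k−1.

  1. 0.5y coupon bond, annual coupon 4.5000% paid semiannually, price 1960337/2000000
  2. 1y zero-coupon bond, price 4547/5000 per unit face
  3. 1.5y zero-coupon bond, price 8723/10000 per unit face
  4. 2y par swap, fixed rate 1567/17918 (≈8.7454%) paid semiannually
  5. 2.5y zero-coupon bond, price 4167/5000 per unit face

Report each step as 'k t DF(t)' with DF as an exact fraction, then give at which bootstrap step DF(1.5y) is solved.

step 1 [0.5y] bond c/2=9/400: DF=(1960337/2000000 − 9/400·(0))/(1+9/400) = 4793/5000 ≈ 0.958600
step 2 [1y] zero: DF = P = 4547/5000 ≈ 0.909400
step 3 [1.5y] zero: DF = P = 8723/10000 ≈ 0.872300
step 4 [2y] swap r/2=1567/35836: DF=(1 − 1567/35836·(0.958600+0.909400+0.872300))/(1+1567/35836) = 8433/10000 ≈ 0.843300
step 5 [2.5y] zero: DF = P = 4167/5000 ≈ 0.833400

1 1/2 4793/5000
2 1 4547/5000
3 3/2 8723/10000
4 2 8433/10000
5 5/2 4167/5000
DF(1.5y) is solved at step 3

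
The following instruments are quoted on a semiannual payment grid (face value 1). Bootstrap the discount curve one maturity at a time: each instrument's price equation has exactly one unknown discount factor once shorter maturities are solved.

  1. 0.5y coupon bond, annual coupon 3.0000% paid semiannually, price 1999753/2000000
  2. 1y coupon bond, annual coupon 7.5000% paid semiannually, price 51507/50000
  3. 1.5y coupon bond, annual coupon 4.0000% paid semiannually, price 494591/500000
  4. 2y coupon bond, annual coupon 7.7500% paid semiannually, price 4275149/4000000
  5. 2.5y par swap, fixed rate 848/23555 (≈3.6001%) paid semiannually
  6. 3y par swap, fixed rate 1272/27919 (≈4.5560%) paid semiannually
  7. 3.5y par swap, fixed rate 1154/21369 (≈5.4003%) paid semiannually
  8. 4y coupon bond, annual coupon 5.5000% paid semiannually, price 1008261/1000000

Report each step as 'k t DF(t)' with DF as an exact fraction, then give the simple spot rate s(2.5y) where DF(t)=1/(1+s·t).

1 1/2 9851/10000
2 1 9573/10000
3 3/2 9317/10000
4 2 9217/10000
5 5/2 572/625
6 3 1091/1250
7 7/2 8269/10000
8 4 8097/10000
s(2.5y) = (1/(572/625) − 1)/(5/2) = 53/1430 ≈ 3.7063%

step 1 [0.5y] bond c/2=3/200: DF=(1999753/2000000 − 3/200·(0))/(1+3/200) = 9851/10000 ≈ 0.985100
step 2 [1y] bond c/2=3/80: DF=(51507/50000 − 3/80·(0.985100))/(1+3/80) = 9573/10000 ≈ 0.957300
step 3 [1.5y] bond c/2=1/50: DF=(494591/500000 − 1/50·(0.985100+0.957300))/(1+1/50) = 9317/10000 ≈ 0.931700
step 4 [2y] bond c/2=31/800: DF=(4275149/4000000 − 31/800·(0.985100+0.957300+0.931700))/(1+31/800) = 9217/10000 ≈ 0.921700
step 5 [2.5y] swap r/2=424/23555: DF=(1 − 424/23555·(0.985100+0.957300+0.931700+0.921700))/(1+424/23555) = 572/625 ≈ 0.915200
step 6 [3y] swap r/2=636/27919: DF=(1 − 636/27919·(0.985100+0.957300+0.931700+0.921700+0.915200))/(1+636/27919) = 1091/1250 ≈ 0.872800
step 7 [3.5y] swap r/2=577/21369: DF=(1 − 577/21369·(0.985100+0.957300+0.931700+0.921700+0.915200+0.872800))/(1+577/21369) = 8269/10000 ≈ 0.826900
step 8 [4y] bond c/2=11/400: DF=(1008261/1000000 − 11/400·(0.985100+0.957300+0.931700+0.921700+0.915200+0.872800+0.826900))/(1+11/400) = 8097/10000 ≈ 0.809700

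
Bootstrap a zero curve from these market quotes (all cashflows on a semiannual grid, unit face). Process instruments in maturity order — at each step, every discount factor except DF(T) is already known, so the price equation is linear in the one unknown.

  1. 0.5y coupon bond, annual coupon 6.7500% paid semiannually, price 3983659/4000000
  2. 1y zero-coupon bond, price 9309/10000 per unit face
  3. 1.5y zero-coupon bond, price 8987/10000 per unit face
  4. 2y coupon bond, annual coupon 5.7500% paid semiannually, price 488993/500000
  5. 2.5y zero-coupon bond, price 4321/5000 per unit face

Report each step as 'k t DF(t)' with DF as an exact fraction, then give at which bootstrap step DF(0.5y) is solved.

step 1 [0.5y] bond c/2=27/800: DF=(3983659/4000000 − 27/800·(0))/(1+27/800) = 4817/5000 ≈ 0.963400
step 2 [1y] zero: DF = P = 9309/10000 ≈ 0.930900
step 3 [1.5y] zero: DF = P = 8987/10000 ≈ 0.898700
step 4 [2y] bond c/2=23/800: DF=(488993/500000 − 23/800·(0.963400+0.930900+0.898700))/(1+23/800) = 4363/5000 ≈ 0.872600
step 5 [2.5y] zero: DF = P = 4321/5000 ≈ 0.864200

1 1/2 4817/5000
2 1 9309/10000
3 3/2 8987/10000
4 2 4363/5000
5 5/2 4321/5000
DF(0.5y) is solved at step 1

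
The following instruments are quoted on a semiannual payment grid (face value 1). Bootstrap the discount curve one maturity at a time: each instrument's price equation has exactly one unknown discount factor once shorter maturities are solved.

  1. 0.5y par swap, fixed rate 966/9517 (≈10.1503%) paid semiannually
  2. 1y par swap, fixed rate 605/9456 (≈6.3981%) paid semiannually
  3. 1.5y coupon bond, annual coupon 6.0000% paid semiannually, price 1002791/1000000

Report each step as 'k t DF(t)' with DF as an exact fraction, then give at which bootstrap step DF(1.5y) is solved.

1 1/2 9517/10000
2 1 1879/2000
3 3/2 1837/2000
DF(1.5y) is solved at step 3

step 1 [0.5y] swap r/2=483/9517: DF=(1 − 483/9517·(0))/(1+483/9517) = 9517/10000 ≈ 0.951700
step 2 [1y] swap r/2=605/18912: DF=(1 − 605/18912·(0.951700))/(1+605/18912) = 1879/2000 ≈ 0.939500
step 3 [1.5y] bond c/2=3/100: DF=(1002791/1000000 − 3/100·(0.951700+0.939500))/(1+3/100) = 1837/2000 ≈ 0.918500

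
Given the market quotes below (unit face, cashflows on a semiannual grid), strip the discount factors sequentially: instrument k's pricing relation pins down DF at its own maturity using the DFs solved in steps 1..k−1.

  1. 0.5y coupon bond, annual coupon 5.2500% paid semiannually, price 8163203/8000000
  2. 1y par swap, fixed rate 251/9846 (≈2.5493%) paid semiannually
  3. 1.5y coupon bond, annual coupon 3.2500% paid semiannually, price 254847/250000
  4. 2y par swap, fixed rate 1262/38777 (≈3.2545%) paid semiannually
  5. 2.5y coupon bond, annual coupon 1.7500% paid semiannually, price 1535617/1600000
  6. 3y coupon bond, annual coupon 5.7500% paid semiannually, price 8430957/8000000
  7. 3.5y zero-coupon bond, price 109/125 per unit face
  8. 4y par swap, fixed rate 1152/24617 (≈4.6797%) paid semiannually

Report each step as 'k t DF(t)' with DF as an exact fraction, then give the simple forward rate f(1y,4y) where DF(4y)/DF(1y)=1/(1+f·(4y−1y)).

step 1 [0.5y] bond c/2=21/800: DF=(8163203/8000000 − 21/800·(0))/(1+21/800) = 9943/10000 ≈ 0.994300
step 2 [1y] swap r/2=251/19692: DF=(1 − 251/19692·(0.994300))/(1+251/19692) = 9749/10000 ≈ 0.974900
step 3 [1.5y] bond c/2=13/800: DF=(254847/250000 − 13/800·(0.994300+0.974900))/(1+13/800) = 2429/2500 ≈ 0.971600
step 4 [2y] swap r/2=631/38777: DF=(1 − 631/38777·(0.994300+0.974900+0.971600))/(1+631/38777) = 9369/10000 ≈ 0.936900
step 5 [2.5y] bond c/2=7/800: DF=(1535617/1600000 − 7/800·(0.994300+0.974900+0.971600+0.936900))/(1+7/800) = 4589/5000 ≈ 0.917800
step 6 [3y] bond c/2=23/800: DF=(8430957/8000000 − 23/800·(0.994300+0.974900+0.971600+0.936900+0.917800))/(1+23/800) = 1113/1250 ≈ 0.890400
step 7 [3.5y] zero: DF = P = 109/125 ≈ 0.872000
step 8 [4y] swap r/2=576/24617: DF=(1 − 576/24617·(0.994300+0.974900+0.971600+0.936900+0.917800+0.890400+0.872000))/(1+576/24617) = 517/625 ≈ 0.827200

1 1/2 9943/10000
2 1 9749/10000
3 3/2 2429/2500
4 2 9369/10000
5 5/2 4589/5000
6 3 1113/1250
7 7/2 109/125
8 4 517/625
f(1y,4y) = ((9749/10000)/(517/625) − 1)/(3) = 1477/24816 ≈ 5.9518%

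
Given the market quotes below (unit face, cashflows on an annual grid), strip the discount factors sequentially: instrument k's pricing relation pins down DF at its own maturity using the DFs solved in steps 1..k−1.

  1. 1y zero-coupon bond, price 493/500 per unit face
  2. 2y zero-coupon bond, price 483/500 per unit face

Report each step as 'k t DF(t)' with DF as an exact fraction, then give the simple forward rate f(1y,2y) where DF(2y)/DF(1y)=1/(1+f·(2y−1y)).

1 1 493/500
2 2 483/500
f(1y,2y) = ((493/500)/(483/500) − 1)/(1) = 10/483 ≈ 2.0704%

step 1 [1y] zero: DF = P = 493/500 ≈ 0.986000
step 2 [2y] zero: DF = P = 483/500 ≈ 0.966000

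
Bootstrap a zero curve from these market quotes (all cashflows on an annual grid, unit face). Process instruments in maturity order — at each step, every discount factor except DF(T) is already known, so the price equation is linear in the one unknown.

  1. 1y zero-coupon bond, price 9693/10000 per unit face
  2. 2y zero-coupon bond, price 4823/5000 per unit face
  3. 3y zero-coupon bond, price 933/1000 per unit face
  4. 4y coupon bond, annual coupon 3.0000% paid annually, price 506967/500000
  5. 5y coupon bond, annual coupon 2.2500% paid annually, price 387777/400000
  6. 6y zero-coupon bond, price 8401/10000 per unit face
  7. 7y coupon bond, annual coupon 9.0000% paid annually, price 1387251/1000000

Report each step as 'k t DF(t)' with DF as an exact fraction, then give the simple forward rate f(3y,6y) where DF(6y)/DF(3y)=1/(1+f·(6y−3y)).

1 1 9693/10000
2 2 4823/5000
3 3 933/1000
4 4 9009/10000
5 5 2163/2500
6 6 8401/10000
7 7 513/625
f(3y,6y) = ((933/1000)/(8401/10000) − 1)/(3) = 929/25203 ≈ 3.6861%

step 1 [1y] zero: DF = P = 9693/10000 ≈ 0.969300
step 2 [2y] zero: DF = P = 4823/5000 ≈ 0.964600
step 3 [3y] zero: DF = P = 933/1000 ≈ 0.933000
step 4 [4y] bond c/1=3/100: DF=(506967/500000 − 3/100·(0.969300+0.964600+0.933000))/(1+3/100) = 9009/10000 ≈ 0.900900
step 5 [5y] bond c/1=9/400: DF=(387777/400000 − 9/400·(0.969300+0.964600+0.933000+0.900900))/(1+9/400) = 2163/2500 ≈ 0.865200
step 6 [6y] zero: DF = P = 8401/10000 ≈ 0.840100
step 7 [7y] bond c/1=9/100: DF=(1387251/1000000 − 9/100·(0.969300+0.964600+0.933000+0.900900+0.865200+0.840100))/(1+9/100) = 513/625 ≈ 0.820800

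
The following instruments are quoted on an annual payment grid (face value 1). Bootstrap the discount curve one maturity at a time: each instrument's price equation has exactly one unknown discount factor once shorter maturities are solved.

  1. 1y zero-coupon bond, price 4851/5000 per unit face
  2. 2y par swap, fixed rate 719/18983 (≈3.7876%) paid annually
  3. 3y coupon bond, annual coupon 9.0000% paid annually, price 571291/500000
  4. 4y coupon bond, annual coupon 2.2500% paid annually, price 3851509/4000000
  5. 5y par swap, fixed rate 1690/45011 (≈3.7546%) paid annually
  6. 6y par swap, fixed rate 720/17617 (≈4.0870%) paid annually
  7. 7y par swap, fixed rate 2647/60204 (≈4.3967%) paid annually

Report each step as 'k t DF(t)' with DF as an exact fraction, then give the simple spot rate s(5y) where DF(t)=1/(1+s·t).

1 1 4851/5000
2 2 9281/10000
3 3 1783/2000
4 4 8803/10000
5 5 831/1000
6 6 98/125
7 7 7353/10000
s(5y) = (1/(831/1000) − 1)/(5) = 169/4155 ≈ 4.0674%

step 1 [1y] zero: DF = P = 4851/5000 ≈ 0.970200
step 2 [2y] swap r/1=719/18983: DF=(1 − 719/18983·(0.970200))/(1+719/18983) = 9281/10000 ≈ 0.928100
step 3 [3y] bond c/1=9/100: DF=(571291/500000 − 9/100·(0.970200+0.928100))/(1+9/100) = 1783/2000 ≈ 0.891500
step 4 [4y] bond c/1=9/400: DF=(3851509/4000000 − 9/400·(0.970200+0.928100+0.891500))/(1+9/400) = 8803/10000 ≈ 0.880300
step 5 [5y] swap r/1=1690/45011: DF=(1 − 1690/45011·(0.970200+0.928100+0.891500+0.880300))/(1+1690/45011) = 831/1000 ≈ 0.831000
step 6 [6y] swap r/1=720/17617: DF=(1 − 720/17617·(0.970200+0.928100+0.891500+0.880300+0.831000))/(1+720/17617) = 98/125 ≈ 0.784000
step 7 [7y] swap r/1=2647/60204: DF=(1 − 2647/60204·(0.970200+0.928100+0.891500+0.880300+0.831000+0.784000))/(1+2647/60204) = 7353/10000 ≈ 0.735300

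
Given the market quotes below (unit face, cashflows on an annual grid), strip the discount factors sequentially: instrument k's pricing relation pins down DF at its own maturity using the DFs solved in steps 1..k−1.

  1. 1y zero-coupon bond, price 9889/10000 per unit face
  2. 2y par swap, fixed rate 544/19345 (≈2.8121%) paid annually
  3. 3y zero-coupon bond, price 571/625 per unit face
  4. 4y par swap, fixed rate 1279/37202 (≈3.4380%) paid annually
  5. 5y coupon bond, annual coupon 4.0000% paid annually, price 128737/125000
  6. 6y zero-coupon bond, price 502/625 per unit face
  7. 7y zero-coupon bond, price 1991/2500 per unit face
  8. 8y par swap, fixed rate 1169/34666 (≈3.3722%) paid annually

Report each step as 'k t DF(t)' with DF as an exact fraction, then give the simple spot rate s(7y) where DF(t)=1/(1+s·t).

1 1 9889/10000
2 2 591/625
3 3 571/625
4 4 8721/10000
5 5 1059/1250
6 6 502/625
7 7 1991/2500
8 8 3831/5000
s(7y) = (1/(1991/2500) − 1)/(7) = 509/13937 ≈ 3.6521%

step 1 [1y] zero: DF = P = 9889/10000 ≈ 0.988900
step 2 [2y] swap r/1=544/19345: DF=(1 − 544/19345·(0.988900))/(1+544/19345) = 591/625 ≈ 0.945600
step 3 [3y] zero: DF = P = 571/625 ≈ 0.913600
step 4 [4y] swap r/1=1279/37202: DF=(1 − 1279/37202·(0.988900+0.945600+0.913600))/(1+1279/37202) = 8721/10000 ≈ 0.872100
step 5 [5y] bond c/1=1/25: DF=(128737/125000 − 1/25·(0.988900+0.945600+0.913600+0.872100))/(1+1/25) = 1059/1250 ≈ 0.847200
step 6 [6y] zero: DF = P = 502/625 ≈ 0.803200
step 7 [7y] zero: DF = P = 1991/2500 ≈ 0.796400
step 8 [8y] swap r/1=1169/34666: DF=(1 − 1169/34666·(0.988900+0.945600+0.913600+0.872100+0.847200+0.803200+0.796400))/(1+1169/34666) = 3831/5000 ≈ 0.766200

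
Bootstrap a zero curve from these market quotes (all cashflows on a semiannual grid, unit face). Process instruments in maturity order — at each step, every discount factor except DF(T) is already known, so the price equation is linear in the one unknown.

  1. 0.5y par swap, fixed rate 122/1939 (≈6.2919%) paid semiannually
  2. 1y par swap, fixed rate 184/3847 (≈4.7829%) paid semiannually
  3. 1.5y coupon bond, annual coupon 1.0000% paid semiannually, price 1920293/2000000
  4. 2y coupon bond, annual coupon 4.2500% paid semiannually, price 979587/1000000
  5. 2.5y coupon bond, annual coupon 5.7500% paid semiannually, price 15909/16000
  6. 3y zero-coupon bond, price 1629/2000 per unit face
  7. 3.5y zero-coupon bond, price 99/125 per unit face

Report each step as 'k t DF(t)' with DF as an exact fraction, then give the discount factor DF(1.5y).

step 1 [0.5y] swap r/2=61/1939: DF=(1 − 61/1939·(0))/(1+61/1939) = 1939/2000 ≈ 0.969500
step 2 [1y] swap r/2=92/3847: DF=(1 − 92/3847·(0.969500))/(1+92/3847) = 477/500 ≈ 0.954000
step 3 [1.5y] bond c/2=1/200: DF=(1920293/2000000 − 1/200·(0.969500+0.954000))/(1+1/200) = 4729/5000 ≈ 0.945800
step 4 [2y] bond c/2=17/800: DF=(979587/1000000 − 17/800·(0.969500+0.954000+0.945800))/(1+17/800) = 1799/2000 ≈ 0.899500
step 5 [2.5y] bond c/2=23/800: DF=(15909/16000 − 23/800·(0.969500+0.954000+0.945800+0.899500))/(1+23/800) = 2153/2500 ≈ 0.861200
step 6 [3y] zero: DF = P = 1629/2000 ≈ 0.814500
step 7 [3.5y] zero: DF = P = 99/125 ≈ 0.792000

1 1/2 1939/2000
2 1 477/500
3 3/2 4729/5000
4 2 1799/2000
5 5/2 2153/2500
6 3 1629/2000
7 7/2 99/125
DF(1.5y) = 4729/5000 ≈ 0.945800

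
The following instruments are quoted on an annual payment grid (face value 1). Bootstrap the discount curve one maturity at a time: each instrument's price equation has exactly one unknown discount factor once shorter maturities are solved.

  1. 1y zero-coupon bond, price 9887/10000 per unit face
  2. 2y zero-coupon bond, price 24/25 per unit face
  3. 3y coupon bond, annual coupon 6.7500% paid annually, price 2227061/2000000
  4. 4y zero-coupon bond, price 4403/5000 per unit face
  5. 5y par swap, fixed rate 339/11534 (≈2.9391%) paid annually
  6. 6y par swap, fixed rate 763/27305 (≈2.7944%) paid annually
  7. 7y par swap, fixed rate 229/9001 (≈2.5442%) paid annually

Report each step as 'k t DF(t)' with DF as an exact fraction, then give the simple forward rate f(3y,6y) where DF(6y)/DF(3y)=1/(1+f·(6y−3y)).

1 1 9887/10000
2 2 24/25
3 3 9199/10000
4 4 4403/5000
5 5 2161/2500
6 6 4237/5000
7 7 8397/10000
f(3y,6y) = ((9199/10000)/(4237/5000) − 1)/(3) = 725/25422 ≈ 2.8519%

step 1 [1y] zero: DF = P = 9887/10000 ≈ 0.988700
step 2 [2y] zero: DF = P = 24/25 ≈ 0.960000
step 3 [3y] bond c/1=27/400: DF=(2227061/2000000 − 27/400·(0.988700+0.960000))/(1+27/400) = 9199/10000 ≈ 0.919900
step 4 [4y] zero: DF = P = 4403/5000 ≈ 0.880600
step 5 [5y] swap r/1=339/11534: DF=(1 − 339/11534·(0.988700+0.960000+0.919900+0.880600))/(1+339/11534) = 2161/2500 ≈ 0.864400
step 6 [6y] swap r/1=763/27305: DF=(1 − 763/27305·(0.988700+0.960000+0.919900+0.880600+0.864400))/(1+763/27305) = 4237/5000 ≈ 0.847400
step 7 [7y] swap r/1=229/9001: DF=(1 − 229/9001·(0.988700+0.960000+0.919900+0.880600+0.864400+0.847400))/(1+229/9001) = 8397/10000 ≈ 0.839700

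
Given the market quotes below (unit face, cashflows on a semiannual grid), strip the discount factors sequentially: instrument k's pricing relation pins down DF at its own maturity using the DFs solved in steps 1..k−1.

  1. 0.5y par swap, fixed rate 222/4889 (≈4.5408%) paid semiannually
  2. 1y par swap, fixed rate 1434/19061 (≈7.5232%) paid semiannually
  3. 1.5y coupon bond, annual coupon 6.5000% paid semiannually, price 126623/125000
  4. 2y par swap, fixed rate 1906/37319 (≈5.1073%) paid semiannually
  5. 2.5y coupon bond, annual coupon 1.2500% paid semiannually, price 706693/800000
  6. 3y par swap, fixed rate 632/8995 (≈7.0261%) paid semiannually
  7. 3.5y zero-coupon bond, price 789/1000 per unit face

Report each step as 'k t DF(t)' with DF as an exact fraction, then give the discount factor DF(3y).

step 1 [0.5y] swap r/2=111/4889: DF=(1 − 111/4889·(0))/(1+111/4889) = 4889/5000 ≈ 0.977800
step 2 [1y] swap r/2=717/19061: DF=(1 − 717/19061·(0.977800))/(1+717/19061) = 9283/10000 ≈ 0.928300
step 3 [1.5y] bond c/2=13/400: DF=(126623/125000 − 13/400·(0.977800+0.928300))/(1+13/400) = 9211/10000 ≈ 0.921100
step 4 [2y] swap r/2=953/37319: DF=(1 − 953/37319·(0.977800+0.928300+0.921100))/(1+953/37319) = 9047/10000 ≈ 0.904700
step 5 [2.5y] bond c/2=1/160: DF=(706693/800000 − 1/160·(0.977800+0.928300+0.921100+0.904700))/(1+1/160) = 8547/10000 ≈ 0.854700
step 6 [3y] swap r/2=316/8995: DF=(1 − 316/8995·(0.977800+0.928300+0.921100+0.904700+0.854700))/(1+316/8995) = 1013/1250 ≈ 0.810400
step 7 [3.5y] zero: DF = P = 789/1000 ≈ 0.789000

1 1/2 4889/5000
2 1 9283/10000
3 3/2 9211/10000
4 2 9047/10000
5 5/2 8547/10000
6 3 1013/1250
7 7/2 789/1000
DF(3y) = 1013/1250 ≈ 0.810400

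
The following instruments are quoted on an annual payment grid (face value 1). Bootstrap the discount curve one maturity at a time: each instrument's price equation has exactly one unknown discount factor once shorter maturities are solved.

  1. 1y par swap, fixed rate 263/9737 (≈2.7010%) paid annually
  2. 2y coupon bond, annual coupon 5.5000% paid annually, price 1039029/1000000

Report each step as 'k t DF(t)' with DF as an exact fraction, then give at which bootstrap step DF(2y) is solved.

step 1 [1y] swap r/1=263/9737: DF=(1 − 263/9737·(0))/(1+263/9737) = 9737/10000 ≈ 0.973700
step 2 [2y] bond c/1=11/200: DF=(1039029/1000000 − 11/200·(0.973700))/(1+11/200) = 9341/10000 ≈ 0.934100

1 1 9737/10000
2 2 9341/10000
DF(2y) is solved at step 2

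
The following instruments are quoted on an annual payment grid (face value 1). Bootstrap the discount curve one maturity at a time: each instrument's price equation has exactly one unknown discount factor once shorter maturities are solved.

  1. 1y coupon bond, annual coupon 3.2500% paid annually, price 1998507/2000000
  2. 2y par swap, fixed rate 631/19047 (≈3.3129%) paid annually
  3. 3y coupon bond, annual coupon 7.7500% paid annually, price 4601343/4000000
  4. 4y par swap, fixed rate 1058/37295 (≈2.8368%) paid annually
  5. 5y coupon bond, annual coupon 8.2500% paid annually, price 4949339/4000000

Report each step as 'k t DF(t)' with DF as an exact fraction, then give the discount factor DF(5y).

step 1 [1y] bond c/1=13/400: DF=(1998507/2000000 − 13/400·(0))/(1+13/400) = 4839/5000 ≈ 0.967800
step 2 [2y] swap r/1=631/19047: DF=(1 − 631/19047·(0.967800))/(1+631/19047) = 9369/10000 ≈ 0.936900
step 3 [3y] bond c/1=31/400: DF=(4601343/4000000 − 31/400·(0.967800+0.936900))/(1+31/400) = 4653/5000 ≈ 0.930600
step 4 [4y] swap r/1=1058/37295: DF=(1 − 1058/37295·(0.967800+0.936900+0.930600))/(1+1058/37295) = 4471/5000 ≈ 0.894200
step 5 [5y] bond c/1=33/400: DF=(4949339/4000000 − 33/400·(0.967800+0.936900+0.930600+0.894200))/(1+33/400) = 2147/2500 ≈ 0.858800

1 1 4839/5000
2 2 9369/10000
3 3 4653/5000
4 4 4471/5000
5 5 2147/2500
DF(5y) = 2147/2500 ≈ 0.858800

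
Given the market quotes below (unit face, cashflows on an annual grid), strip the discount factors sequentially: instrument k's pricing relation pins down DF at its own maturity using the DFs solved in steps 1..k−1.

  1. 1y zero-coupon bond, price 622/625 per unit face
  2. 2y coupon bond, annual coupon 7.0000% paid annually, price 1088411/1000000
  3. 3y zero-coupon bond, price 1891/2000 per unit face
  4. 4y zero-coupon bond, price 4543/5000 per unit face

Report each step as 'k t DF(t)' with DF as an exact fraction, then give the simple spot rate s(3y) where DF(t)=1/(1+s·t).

step 1 [1y] zero: DF = P = 622/625 ≈ 0.995200
step 2 [2y] bond c/1=7/100: DF=(1088411/1000000 − 7/100·(0.995200))/(1+7/100) = 9521/10000 ≈ 0.952100
step 3 [3y] zero: DF = P = 1891/2000 ≈ 0.945500
step 4 [4y] zero: DF = P = 4543/5000 ≈ 0.908600

1 1 622/625
2 2 9521/10000
3 3 1891/2000
4 4 4543/5000
s(3y) = (1/(1891/2000) − 1)/(3) = 109/5673 ≈ 1.9214%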